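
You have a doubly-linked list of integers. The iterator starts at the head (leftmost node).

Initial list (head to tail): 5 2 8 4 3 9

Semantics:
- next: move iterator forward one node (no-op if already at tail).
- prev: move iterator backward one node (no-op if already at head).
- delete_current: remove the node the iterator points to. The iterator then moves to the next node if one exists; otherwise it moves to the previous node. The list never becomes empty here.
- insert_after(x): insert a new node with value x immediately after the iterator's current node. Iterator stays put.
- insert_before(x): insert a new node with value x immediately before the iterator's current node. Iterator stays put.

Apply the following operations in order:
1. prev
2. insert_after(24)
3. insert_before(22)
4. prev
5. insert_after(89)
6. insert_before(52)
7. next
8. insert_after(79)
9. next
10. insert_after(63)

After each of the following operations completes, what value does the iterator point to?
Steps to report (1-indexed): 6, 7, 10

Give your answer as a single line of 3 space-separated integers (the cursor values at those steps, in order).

Answer: 22 89 79

Derivation:
After 1 (prev): list=[5, 2, 8, 4, 3, 9] cursor@5
After 2 (insert_after(24)): list=[5, 24, 2, 8, 4, 3, 9] cursor@5
After 3 (insert_before(22)): list=[22, 5, 24, 2, 8, 4, 3, 9] cursor@5
After 4 (prev): list=[22, 5, 24, 2, 8, 4, 3, 9] cursor@22
After 5 (insert_after(89)): list=[22, 89, 5, 24, 2, 8, 4, 3, 9] cursor@22
After 6 (insert_before(52)): list=[52, 22, 89, 5, 24, 2, 8, 4, 3, 9] cursor@22
After 7 (next): list=[52, 22, 89, 5, 24, 2, 8, 4, 3, 9] cursor@89
After 8 (insert_after(79)): list=[52, 22, 89, 79, 5, 24, 2, 8, 4, 3, 9] cursor@89
After 9 (next): list=[52, 22, 89, 79, 5, 24, 2, 8, 4, 3, 9] cursor@79
After 10 (insert_after(63)): list=[52, 22, 89, 79, 63, 5, 24, 2, 8, 4, 3, 9] cursor@79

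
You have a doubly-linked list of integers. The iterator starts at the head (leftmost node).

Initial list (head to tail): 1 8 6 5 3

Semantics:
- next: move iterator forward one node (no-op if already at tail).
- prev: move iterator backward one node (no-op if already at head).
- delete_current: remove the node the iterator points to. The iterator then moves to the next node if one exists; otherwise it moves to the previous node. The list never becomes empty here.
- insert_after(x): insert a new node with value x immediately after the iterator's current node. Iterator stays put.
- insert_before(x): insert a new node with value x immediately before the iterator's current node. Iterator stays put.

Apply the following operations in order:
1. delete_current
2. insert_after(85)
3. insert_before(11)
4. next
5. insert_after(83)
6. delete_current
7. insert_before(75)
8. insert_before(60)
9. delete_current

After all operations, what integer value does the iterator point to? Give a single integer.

Answer: 6

Derivation:
After 1 (delete_current): list=[8, 6, 5, 3] cursor@8
After 2 (insert_after(85)): list=[8, 85, 6, 5, 3] cursor@8
After 3 (insert_before(11)): list=[11, 8, 85, 6, 5, 3] cursor@8
After 4 (next): list=[11, 8, 85, 6, 5, 3] cursor@85
After 5 (insert_after(83)): list=[11, 8, 85, 83, 6, 5, 3] cursor@85
After 6 (delete_current): list=[11, 8, 83, 6, 5, 3] cursor@83
After 7 (insert_before(75)): list=[11, 8, 75, 83, 6, 5, 3] cursor@83
After 8 (insert_before(60)): list=[11, 8, 75, 60, 83, 6, 5, 3] cursor@83
After 9 (delete_current): list=[11, 8, 75, 60, 6, 5, 3] cursor@6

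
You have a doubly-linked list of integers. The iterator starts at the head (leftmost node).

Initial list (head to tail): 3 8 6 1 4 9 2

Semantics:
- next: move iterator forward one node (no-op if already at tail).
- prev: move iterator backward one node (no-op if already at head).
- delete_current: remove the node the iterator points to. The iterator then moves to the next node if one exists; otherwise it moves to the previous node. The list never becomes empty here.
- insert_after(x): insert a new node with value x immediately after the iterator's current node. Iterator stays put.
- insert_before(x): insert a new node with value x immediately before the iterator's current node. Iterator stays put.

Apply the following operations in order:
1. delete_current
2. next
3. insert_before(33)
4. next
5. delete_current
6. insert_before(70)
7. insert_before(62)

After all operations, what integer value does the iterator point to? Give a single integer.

After 1 (delete_current): list=[8, 6, 1, 4, 9, 2] cursor@8
After 2 (next): list=[8, 6, 1, 4, 9, 2] cursor@6
After 3 (insert_before(33)): list=[8, 33, 6, 1, 4, 9, 2] cursor@6
After 4 (next): list=[8, 33, 6, 1, 4, 9, 2] cursor@1
After 5 (delete_current): list=[8, 33, 6, 4, 9, 2] cursor@4
After 6 (insert_before(70)): list=[8, 33, 6, 70, 4, 9, 2] cursor@4
After 7 (insert_before(62)): list=[8, 33, 6, 70, 62, 4, 9, 2] cursor@4

Answer: 4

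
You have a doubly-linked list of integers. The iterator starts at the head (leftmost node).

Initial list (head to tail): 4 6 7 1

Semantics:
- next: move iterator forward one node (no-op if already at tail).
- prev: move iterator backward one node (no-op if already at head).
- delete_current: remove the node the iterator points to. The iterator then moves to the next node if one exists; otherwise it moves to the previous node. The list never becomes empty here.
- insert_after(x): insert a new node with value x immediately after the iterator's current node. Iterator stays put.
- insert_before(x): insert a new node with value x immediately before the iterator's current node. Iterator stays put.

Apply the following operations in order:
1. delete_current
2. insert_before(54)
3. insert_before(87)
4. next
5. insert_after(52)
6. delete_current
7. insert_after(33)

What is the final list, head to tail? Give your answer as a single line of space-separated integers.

Answer: 54 87 6 52 33 1

Derivation:
After 1 (delete_current): list=[6, 7, 1] cursor@6
After 2 (insert_before(54)): list=[54, 6, 7, 1] cursor@6
After 3 (insert_before(87)): list=[54, 87, 6, 7, 1] cursor@6
After 4 (next): list=[54, 87, 6, 7, 1] cursor@7
After 5 (insert_after(52)): list=[54, 87, 6, 7, 52, 1] cursor@7
After 6 (delete_current): list=[54, 87, 6, 52, 1] cursor@52
After 7 (insert_after(33)): list=[54, 87, 6, 52, 33, 1] cursor@52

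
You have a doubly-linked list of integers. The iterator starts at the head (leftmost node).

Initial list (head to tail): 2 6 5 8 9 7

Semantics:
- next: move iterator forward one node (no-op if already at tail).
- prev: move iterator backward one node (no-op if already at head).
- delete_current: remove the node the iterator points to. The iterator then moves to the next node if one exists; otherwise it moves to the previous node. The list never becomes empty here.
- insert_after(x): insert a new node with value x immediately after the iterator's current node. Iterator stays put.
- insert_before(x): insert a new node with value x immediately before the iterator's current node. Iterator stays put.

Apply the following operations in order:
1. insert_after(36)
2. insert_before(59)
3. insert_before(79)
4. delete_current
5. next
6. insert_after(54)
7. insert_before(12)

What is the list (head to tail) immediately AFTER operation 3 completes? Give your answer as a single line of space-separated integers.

Answer: 59 79 2 36 6 5 8 9 7

Derivation:
After 1 (insert_after(36)): list=[2, 36, 6, 5, 8, 9, 7] cursor@2
After 2 (insert_before(59)): list=[59, 2, 36, 6, 5, 8, 9, 7] cursor@2
After 3 (insert_before(79)): list=[59, 79, 2, 36, 6, 5, 8, 9, 7] cursor@2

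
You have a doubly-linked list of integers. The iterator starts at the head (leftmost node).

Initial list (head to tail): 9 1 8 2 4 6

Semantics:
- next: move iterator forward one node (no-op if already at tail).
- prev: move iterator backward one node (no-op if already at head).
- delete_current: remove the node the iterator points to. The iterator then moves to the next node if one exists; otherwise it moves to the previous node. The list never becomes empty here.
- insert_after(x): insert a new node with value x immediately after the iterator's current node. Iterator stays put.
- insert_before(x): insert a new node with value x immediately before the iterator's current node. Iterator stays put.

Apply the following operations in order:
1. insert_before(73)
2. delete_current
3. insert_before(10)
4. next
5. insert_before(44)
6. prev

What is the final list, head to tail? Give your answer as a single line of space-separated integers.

Answer: 73 10 1 44 8 2 4 6

Derivation:
After 1 (insert_before(73)): list=[73, 9, 1, 8, 2, 4, 6] cursor@9
After 2 (delete_current): list=[73, 1, 8, 2, 4, 6] cursor@1
After 3 (insert_before(10)): list=[73, 10, 1, 8, 2, 4, 6] cursor@1
After 4 (next): list=[73, 10, 1, 8, 2, 4, 6] cursor@8
After 5 (insert_before(44)): list=[73, 10, 1, 44, 8, 2, 4, 6] cursor@8
After 6 (prev): list=[73, 10, 1, 44, 8, 2, 4, 6] cursor@44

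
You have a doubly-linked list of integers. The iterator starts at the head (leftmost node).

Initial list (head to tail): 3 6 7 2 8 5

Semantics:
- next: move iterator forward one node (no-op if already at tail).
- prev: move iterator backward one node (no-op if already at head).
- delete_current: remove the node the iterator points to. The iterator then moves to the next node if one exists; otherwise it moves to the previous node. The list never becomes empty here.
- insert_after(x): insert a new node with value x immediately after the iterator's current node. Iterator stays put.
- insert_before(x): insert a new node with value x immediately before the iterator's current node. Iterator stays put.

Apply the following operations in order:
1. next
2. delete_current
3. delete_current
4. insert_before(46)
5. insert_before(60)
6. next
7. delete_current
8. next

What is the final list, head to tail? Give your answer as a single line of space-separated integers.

Answer: 3 46 60 2 5

Derivation:
After 1 (next): list=[3, 6, 7, 2, 8, 5] cursor@6
After 2 (delete_current): list=[3, 7, 2, 8, 5] cursor@7
After 3 (delete_current): list=[3, 2, 8, 5] cursor@2
After 4 (insert_before(46)): list=[3, 46, 2, 8, 5] cursor@2
After 5 (insert_before(60)): list=[3, 46, 60, 2, 8, 5] cursor@2
After 6 (next): list=[3, 46, 60, 2, 8, 5] cursor@8
After 7 (delete_current): list=[3, 46, 60, 2, 5] cursor@5
After 8 (next): list=[3, 46, 60, 2, 5] cursor@5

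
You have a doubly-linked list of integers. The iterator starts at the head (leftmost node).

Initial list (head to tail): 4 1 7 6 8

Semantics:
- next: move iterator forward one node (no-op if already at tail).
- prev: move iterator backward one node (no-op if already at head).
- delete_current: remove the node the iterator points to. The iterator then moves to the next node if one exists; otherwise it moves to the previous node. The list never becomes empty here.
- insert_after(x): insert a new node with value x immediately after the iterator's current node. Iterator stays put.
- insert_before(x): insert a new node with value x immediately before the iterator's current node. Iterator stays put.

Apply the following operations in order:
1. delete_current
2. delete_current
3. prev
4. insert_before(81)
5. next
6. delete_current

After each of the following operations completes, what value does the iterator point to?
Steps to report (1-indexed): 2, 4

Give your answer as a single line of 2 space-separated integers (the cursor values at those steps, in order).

After 1 (delete_current): list=[1, 7, 6, 8] cursor@1
After 2 (delete_current): list=[7, 6, 8] cursor@7
After 3 (prev): list=[7, 6, 8] cursor@7
After 4 (insert_before(81)): list=[81, 7, 6, 8] cursor@7
After 5 (next): list=[81, 7, 6, 8] cursor@6
After 6 (delete_current): list=[81, 7, 8] cursor@8

Answer: 7 7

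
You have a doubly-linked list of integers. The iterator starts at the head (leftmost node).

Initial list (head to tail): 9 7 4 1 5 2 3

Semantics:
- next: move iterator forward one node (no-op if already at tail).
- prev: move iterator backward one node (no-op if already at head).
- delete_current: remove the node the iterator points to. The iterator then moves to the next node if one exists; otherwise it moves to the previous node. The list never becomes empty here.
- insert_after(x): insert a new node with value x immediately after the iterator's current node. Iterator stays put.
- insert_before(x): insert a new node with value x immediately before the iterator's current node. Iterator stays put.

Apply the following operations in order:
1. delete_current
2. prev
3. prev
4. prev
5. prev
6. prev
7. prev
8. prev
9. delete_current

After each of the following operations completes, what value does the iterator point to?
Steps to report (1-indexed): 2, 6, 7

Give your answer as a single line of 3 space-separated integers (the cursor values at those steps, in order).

After 1 (delete_current): list=[7, 4, 1, 5, 2, 3] cursor@7
After 2 (prev): list=[7, 4, 1, 5, 2, 3] cursor@7
After 3 (prev): list=[7, 4, 1, 5, 2, 3] cursor@7
After 4 (prev): list=[7, 4, 1, 5, 2, 3] cursor@7
After 5 (prev): list=[7, 4, 1, 5, 2, 3] cursor@7
After 6 (prev): list=[7, 4, 1, 5, 2, 3] cursor@7
After 7 (prev): list=[7, 4, 1, 5, 2, 3] cursor@7
After 8 (prev): list=[7, 4, 1, 5, 2, 3] cursor@7
After 9 (delete_current): list=[4, 1, 5, 2, 3] cursor@4

Answer: 7 7 7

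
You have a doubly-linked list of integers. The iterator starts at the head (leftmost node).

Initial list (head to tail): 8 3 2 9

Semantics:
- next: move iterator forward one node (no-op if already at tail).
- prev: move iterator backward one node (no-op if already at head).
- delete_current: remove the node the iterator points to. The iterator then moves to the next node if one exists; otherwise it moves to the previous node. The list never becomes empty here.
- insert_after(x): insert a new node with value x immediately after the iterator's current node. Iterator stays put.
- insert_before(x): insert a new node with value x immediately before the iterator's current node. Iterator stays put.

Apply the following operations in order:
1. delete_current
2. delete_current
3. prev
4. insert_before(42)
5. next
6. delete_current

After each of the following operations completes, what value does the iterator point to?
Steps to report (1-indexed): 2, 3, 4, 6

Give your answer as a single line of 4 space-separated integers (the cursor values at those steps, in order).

Answer: 2 2 2 2

Derivation:
After 1 (delete_current): list=[3, 2, 9] cursor@3
After 2 (delete_current): list=[2, 9] cursor@2
After 3 (prev): list=[2, 9] cursor@2
After 4 (insert_before(42)): list=[42, 2, 9] cursor@2
After 5 (next): list=[42, 2, 9] cursor@9
After 6 (delete_current): list=[42, 2] cursor@2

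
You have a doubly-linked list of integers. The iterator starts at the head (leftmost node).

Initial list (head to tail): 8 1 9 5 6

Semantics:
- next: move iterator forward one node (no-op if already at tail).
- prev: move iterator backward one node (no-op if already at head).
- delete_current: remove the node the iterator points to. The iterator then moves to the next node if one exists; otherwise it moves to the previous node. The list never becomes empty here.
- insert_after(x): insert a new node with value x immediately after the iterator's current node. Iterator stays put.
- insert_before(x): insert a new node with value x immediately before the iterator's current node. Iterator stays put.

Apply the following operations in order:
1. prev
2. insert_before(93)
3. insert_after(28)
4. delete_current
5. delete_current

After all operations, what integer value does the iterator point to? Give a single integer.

Answer: 1

Derivation:
After 1 (prev): list=[8, 1, 9, 5, 6] cursor@8
After 2 (insert_before(93)): list=[93, 8, 1, 9, 5, 6] cursor@8
After 3 (insert_after(28)): list=[93, 8, 28, 1, 9, 5, 6] cursor@8
After 4 (delete_current): list=[93, 28, 1, 9, 5, 6] cursor@28
After 5 (delete_current): list=[93, 1, 9, 5, 6] cursor@1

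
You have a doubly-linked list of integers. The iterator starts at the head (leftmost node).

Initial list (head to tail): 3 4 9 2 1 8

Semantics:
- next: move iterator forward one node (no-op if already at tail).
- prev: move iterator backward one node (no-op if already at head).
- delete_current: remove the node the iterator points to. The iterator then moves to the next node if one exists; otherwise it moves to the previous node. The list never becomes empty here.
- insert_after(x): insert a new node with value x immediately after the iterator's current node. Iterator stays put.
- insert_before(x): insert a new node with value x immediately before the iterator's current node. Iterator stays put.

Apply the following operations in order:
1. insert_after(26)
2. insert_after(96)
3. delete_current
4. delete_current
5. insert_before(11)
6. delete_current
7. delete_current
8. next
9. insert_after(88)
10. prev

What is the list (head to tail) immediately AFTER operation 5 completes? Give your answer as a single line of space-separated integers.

Answer: 11 26 4 9 2 1 8

Derivation:
After 1 (insert_after(26)): list=[3, 26, 4, 9, 2, 1, 8] cursor@3
After 2 (insert_after(96)): list=[3, 96, 26, 4, 9, 2, 1, 8] cursor@3
After 3 (delete_current): list=[96, 26, 4, 9, 2, 1, 8] cursor@96
After 4 (delete_current): list=[26, 4, 9, 2, 1, 8] cursor@26
After 5 (insert_before(11)): list=[11, 26, 4, 9, 2, 1, 8] cursor@26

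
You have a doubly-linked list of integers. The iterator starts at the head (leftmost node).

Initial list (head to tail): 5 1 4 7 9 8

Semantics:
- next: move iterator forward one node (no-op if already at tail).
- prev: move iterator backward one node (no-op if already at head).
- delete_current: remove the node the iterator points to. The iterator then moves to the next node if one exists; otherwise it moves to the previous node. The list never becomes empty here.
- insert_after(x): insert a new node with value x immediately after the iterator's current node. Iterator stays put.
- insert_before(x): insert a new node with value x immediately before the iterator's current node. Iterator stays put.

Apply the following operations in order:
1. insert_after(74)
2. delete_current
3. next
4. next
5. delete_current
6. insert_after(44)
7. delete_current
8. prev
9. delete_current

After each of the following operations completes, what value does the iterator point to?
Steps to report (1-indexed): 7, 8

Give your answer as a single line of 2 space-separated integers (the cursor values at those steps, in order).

After 1 (insert_after(74)): list=[5, 74, 1, 4, 7, 9, 8] cursor@5
After 2 (delete_current): list=[74, 1, 4, 7, 9, 8] cursor@74
After 3 (next): list=[74, 1, 4, 7, 9, 8] cursor@1
After 4 (next): list=[74, 1, 4, 7, 9, 8] cursor@4
After 5 (delete_current): list=[74, 1, 7, 9, 8] cursor@7
After 6 (insert_after(44)): list=[74, 1, 7, 44, 9, 8] cursor@7
After 7 (delete_current): list=[74, 1, 44, 9, 8] cursor@44
After 8 (prev): list=[74, 1, 44, 9, 8] cursor@1
After 9 (delete_current): list=[74, 44, 9, 8] cursor@44

Answer: 44 1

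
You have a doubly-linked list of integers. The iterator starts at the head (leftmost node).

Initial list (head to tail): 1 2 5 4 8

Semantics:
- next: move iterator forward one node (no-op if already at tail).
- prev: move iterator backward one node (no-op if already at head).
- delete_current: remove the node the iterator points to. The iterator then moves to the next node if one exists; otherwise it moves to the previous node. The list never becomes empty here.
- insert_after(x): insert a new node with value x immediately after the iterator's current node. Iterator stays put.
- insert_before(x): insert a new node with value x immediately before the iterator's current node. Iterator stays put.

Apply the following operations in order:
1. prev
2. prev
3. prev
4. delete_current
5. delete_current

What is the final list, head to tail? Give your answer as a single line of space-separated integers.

After 1 (prev): list=[1, 2, 5, 4, 8] cursor@1
After 2 (prev): list=[1, 2, 5, 4, 8] cursor@1
After 3 (prev): list=[1, 2, 5, 4, 8] cursor@1
After 4 (delete_current): list=[2, 5, 4, 8] cursor@2
After 5 (delete_current): list=[5, 4, 8] cursor@5

Answer: 5 4 8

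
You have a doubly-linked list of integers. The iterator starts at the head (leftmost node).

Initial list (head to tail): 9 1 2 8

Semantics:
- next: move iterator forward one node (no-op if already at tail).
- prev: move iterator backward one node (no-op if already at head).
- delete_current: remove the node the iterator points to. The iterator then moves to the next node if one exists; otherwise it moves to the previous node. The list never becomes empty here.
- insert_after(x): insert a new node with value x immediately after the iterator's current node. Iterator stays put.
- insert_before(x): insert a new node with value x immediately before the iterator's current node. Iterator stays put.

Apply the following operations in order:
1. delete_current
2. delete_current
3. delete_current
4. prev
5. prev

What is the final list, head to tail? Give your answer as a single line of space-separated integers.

Answer: 8

Derivation:
After 1 (delete_current): list=[1, 2, 8] cursor@1
After 2 (delete_current): list=[2, 8] cursor@2
After 3 (delete_current): list=[8] cursor@8
After 4 (prev): list=[8] cursor@8
After 5 (prev): list=[8] cursor@8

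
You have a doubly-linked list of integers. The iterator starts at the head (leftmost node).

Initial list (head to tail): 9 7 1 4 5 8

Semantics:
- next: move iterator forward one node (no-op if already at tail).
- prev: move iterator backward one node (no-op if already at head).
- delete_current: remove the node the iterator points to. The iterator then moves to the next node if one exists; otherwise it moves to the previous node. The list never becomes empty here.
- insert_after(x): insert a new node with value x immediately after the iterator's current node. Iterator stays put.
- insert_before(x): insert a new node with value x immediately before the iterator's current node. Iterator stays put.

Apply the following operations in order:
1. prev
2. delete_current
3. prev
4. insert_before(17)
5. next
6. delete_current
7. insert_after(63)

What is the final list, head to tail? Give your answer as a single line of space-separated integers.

Answer: 17 7 4 63 5 8

Derivation:
After 1 (prev): list=[9, 7, 1, 4, 5, 8] cursor@9
After 2 (delete_current): list=[7, 1, 4, 5, 8] cursor@7
After 3 (prev): list=[7, 1, 4, 5, 8] cursor@7
After 4 (insert_before(17)): list=[17, 7, 1, 4, 5, 8] cursor@7
After 5 (next): list=[17, 7, 1, 4, 5, 8] cursor@1
After 6 (delete_current): list=[17, 7, 4, 5, 8] cursor@4
After 7 (insert_after(63)): list=[17, 7, 4, 63, 5, 8] cursor@4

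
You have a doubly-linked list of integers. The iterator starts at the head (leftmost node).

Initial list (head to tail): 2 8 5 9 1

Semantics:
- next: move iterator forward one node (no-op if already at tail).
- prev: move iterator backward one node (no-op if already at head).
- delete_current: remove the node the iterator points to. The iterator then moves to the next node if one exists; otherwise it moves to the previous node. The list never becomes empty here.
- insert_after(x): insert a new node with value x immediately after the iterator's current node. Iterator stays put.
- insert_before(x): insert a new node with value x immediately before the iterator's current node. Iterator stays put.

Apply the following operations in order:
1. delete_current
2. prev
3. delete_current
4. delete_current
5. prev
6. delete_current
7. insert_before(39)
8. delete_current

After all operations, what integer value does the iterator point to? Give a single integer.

After 1 (delete_current): list=[8, 5, 9, 1] cursor@8
After 2 (prev): list=[8, 5, 9, 1] cursor@8
After 3 (delete_current): list=[5, 9, 1] cursor@5
After 4 (delete_current): list=[9, 1] cursor@9
After 5 (prev): list=[9, 1] cursor@9
After 6 (delete_current): list=[1] cursor@1
After 7 (insert_before(39)): list=[39, 1] cursor@1
After 8 (delete_current): list=[39] cursor@39

Answer: 39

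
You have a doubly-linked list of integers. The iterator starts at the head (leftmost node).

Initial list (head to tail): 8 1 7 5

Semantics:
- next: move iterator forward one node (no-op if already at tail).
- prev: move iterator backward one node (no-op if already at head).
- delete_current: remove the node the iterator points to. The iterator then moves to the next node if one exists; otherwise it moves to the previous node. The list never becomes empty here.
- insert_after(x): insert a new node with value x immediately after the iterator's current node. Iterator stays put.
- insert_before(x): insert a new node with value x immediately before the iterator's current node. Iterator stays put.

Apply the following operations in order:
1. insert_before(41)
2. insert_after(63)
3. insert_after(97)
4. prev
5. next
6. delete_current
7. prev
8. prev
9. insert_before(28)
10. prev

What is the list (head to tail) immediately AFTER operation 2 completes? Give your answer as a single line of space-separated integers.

Answer: 41 8 63 1 7 5

Derivation:
After 1 (insert_before(41)): list=[41, 8, 1, 7, 5] cursor@8
After 2 (insert_after(63)): list=[41, 8, 63, 1, 7, 5] cursor@8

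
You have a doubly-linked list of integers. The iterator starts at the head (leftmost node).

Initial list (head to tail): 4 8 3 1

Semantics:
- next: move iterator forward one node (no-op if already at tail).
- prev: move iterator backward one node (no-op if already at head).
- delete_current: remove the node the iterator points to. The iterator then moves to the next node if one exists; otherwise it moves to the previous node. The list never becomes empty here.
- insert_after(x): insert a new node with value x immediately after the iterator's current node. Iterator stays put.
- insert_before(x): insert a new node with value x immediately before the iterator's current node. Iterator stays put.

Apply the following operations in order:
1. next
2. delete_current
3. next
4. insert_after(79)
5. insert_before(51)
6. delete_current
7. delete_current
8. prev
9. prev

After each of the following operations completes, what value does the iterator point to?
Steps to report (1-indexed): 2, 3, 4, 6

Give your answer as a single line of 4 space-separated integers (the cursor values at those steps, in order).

After 1 (next): list=[4, 8, 3, 1] cursor@8
After 2 (delete_current): list=[4, 3, 1] cursor@3
After 3 (next): list=[4, 3, 1] cursor@1
After 4 (insert_after(79)): list=[4, 3, 1, 79] cursor@1
After 5 (insert_before(51)): list=[4, 3, 51, 1, 79] cursor@1
After 6 (delete_current): list=[4, 3, 51, 79] cursor@79
After 7 (delete_current): list=[4, 3, 51] cursor@51
After 8 (prev): list=[4, 3, 51] cursor@3
After 9 (prev): list=[4, 3, 51] cursor@4

Answer: 3 1 1 79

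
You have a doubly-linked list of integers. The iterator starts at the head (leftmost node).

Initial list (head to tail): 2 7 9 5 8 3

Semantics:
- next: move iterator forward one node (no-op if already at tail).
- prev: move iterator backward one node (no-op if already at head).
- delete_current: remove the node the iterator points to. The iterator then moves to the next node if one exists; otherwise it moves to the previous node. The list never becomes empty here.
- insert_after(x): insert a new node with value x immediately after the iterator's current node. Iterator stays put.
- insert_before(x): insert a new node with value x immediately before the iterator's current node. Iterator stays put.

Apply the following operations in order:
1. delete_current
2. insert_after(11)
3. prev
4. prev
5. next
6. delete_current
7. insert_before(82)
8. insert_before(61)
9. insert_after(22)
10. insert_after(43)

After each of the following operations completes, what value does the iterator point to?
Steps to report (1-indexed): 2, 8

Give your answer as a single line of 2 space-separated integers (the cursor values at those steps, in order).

After 1 (delete_current): list=[7, 9, 5, 8, 3] cursor@7
After 2 (insert_after(11)): list=[7, 11, 9, 5, 8, 3] cursor@7
After 3 (prev): list=[7, 11, 9, 5, 8, 3] cursor@7
After 4 (prev): list=[7, 11, 9, 5, 8, 3] cursor@7
After 5 (next): list=[7, 11, 9, 5, 8, 3] cursor@11
After 6 (delete_current): list=[7, 9, 5, 8, 3] cursor@9
After 7 (insert_before(82)): list=[7, 82, 9, 5, 8, 3] cursor@9
After 8 (insert_before(61)): list=[7, 82, 61, 9, 5, 8, 3] cursor@9
After 9 (insert_after(22)): list=[7, 82, 61, 9, 22, 5, 8, 3] cursor@9
After 10 (insert_after(43)): list=[7, 82, 61, 9, 43, 22, 5, 8, 3] cursor@9

Answer: 7 9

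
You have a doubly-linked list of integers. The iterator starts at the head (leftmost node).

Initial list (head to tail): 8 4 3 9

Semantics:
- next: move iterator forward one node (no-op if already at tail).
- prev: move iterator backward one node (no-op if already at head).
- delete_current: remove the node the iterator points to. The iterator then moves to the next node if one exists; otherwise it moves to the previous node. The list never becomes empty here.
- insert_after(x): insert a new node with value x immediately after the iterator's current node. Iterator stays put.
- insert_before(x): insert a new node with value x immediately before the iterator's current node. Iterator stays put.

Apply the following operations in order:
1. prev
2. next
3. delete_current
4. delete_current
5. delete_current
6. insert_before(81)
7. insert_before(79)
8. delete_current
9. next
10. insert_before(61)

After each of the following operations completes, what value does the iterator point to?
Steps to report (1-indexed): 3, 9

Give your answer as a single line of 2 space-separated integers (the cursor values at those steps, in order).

Answer: 3 79

Derivation:
After 1 (prev): list=[8, 4, 3, 9] cursor@8
After 2 (next): list=[8, 4, 3, 9] cursor@4
After 3 (delete_current): list=[8, 3, 9] cursor@3
After 4 (delete_current): list=[8, 9] cursor@9
After 5 (delete_current): list=[8] cursor@8
After 6 (insert_before(81)): list=[81, 8] cursor@8
After 7 (insert_before(79)): list=[81, 79, 8] cursor@8
After 8 (delete_current): list=[81, 79] cursor@79
After 9 (next): list=[81, 79] cursor@79
After 10 (insert_before(61)): list=[81, 61, 79] cursor@79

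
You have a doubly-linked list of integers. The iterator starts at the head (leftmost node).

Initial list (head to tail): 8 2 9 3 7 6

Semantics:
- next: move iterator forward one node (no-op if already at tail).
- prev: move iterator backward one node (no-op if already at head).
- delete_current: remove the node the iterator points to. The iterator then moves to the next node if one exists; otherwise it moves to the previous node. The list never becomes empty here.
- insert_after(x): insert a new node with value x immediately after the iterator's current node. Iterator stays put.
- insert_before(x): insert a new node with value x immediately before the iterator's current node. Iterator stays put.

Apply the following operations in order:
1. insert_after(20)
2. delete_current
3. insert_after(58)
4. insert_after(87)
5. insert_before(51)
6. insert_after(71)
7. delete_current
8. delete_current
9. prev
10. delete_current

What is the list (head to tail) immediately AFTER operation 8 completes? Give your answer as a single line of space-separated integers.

Answer: 51 87 58 2 9 3 7 6

Derivation:
After 1 (insert_after(20)): list=[8, 20, 2, 9, 3, 7, 6] cursor@8
After 2 (delete_current): list=[20, 2, 9, 3, 7, 6] cursor@20
After 3 (insert_after(58)): list=[20, 58, 2, 9, 3, 7, 6] cursor@20
After 4 (insert_after(87)): list=[20, 87, 58, 2, 9, 3, 7, 6] cursor@20
After 5 (insert_before(51)): list=[51, 20, 87, 58, 2, 9, 3, 7, 6] cursor@20
After 6 (insert_after(71)): list=[51, 20, 71, 87, 58, 2, 9, 3, 7, 6] cursor@20
After 7 (delete_current): list=[51, 71, 87, 58, 2, 9, 3, 7, 6] cursor@71
After 8 (delete_current): list=[51, 87, 58, 2, 9, 3, 7, 6] cursor@87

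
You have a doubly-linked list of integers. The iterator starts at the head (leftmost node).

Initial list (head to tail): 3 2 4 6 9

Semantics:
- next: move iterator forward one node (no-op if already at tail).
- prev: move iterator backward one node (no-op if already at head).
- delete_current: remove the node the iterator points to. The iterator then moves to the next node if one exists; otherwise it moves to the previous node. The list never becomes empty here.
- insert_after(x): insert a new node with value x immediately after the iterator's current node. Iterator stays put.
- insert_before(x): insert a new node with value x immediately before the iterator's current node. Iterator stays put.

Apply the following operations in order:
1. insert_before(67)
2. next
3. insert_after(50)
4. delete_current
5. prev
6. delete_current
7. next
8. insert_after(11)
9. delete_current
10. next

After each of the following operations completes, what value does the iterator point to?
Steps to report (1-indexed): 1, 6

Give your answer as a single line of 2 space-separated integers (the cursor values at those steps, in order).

Answer: 3 50

Derivation:
After 1 (insert_before(67)): list=[67, 3, 2, 4, 6, 9] cursor@3
After 2 (next): list=[67, 3, 2, 4, 6, 9] cursor@2
After 3 (insert_after(50)): list=[67, 3, 2, 50, 4, 6, 9] cursor@2
After 4 (delete_current): list=[67, 3, 50, 4, 6, 9] cursor@50
After 5 (prev): list=[67, 3, 50, 4, 6, 9] cursor@3
After 6 (delete_current): list=[67, 50, 4, 6, 9] cursor@50
After 7 (next): list=[67, 50, 4, 6, 9] cursor@4
After 8 (insert_after(11)): list=[67, 50, 4, 11, 6, 9] cursor@4
After 9 (delete_current): list=[67, 50, 11, 6, 9] cursor@11
After 10 (next): list=[67, 50, 11, 6, 9] cursor@6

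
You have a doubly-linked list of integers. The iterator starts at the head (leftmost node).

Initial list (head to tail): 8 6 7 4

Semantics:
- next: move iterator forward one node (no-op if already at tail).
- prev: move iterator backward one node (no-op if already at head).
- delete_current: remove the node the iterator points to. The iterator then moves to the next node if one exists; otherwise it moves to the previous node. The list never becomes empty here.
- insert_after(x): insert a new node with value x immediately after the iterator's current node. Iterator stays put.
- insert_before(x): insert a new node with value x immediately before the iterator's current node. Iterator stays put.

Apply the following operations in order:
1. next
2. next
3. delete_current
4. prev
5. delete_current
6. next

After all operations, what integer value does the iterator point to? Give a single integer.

Answer: 4

Derivation:
After 1 (next): list=[8, 6, 7, 4] cursor@6
After 2 (next): list=[8, 6, 7, 4] cursor@7
After 3 (delete_current): list=[8, 6, 4] cursor@4
After 4 (prev): list=[8, 6, 4] cursor@6
After 5 (delete_current): list=[8, 4] cursor@4
After 6 (next): list=[8, 4] cursor@4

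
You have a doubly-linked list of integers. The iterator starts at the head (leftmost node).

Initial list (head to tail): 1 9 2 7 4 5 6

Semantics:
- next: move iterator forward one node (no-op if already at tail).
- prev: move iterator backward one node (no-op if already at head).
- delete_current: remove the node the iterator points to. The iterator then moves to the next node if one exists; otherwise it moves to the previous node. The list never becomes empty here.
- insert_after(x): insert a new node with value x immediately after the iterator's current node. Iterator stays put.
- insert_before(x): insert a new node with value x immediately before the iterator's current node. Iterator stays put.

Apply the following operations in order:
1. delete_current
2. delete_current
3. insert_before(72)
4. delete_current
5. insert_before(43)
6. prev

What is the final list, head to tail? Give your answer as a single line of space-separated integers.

Answer: 72 43 7 4 5 6

Derivation:
After 1 (delete_current): list=[9, 2, 7, 4, 5, 6] cursor@9
After 2 (delete_current): list=[2, 7, 4, 5, 6] cursor@2
After 3 (insert_before(72)): list=[72, 2, 7, 4, 5, 6] cursor@2
After 4 (delete_current): list=[72, 7, 4, 5, 6] cursor@7
After 5 (insert_before(43)): list=[72, 43, 7, 4, 5, 6] cursor@7
After 6 (prev): list=[72, 43, 7, 4, 5, 6] cursor@43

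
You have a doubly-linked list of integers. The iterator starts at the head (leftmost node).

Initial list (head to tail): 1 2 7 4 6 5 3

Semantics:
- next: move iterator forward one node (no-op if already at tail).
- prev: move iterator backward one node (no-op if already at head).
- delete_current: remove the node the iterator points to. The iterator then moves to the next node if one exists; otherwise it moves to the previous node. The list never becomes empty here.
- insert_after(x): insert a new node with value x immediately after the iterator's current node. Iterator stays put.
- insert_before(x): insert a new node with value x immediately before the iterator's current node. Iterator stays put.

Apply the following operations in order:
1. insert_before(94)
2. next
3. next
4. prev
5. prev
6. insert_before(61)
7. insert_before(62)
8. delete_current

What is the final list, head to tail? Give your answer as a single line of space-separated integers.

After 1 (insert_before(94)): list=[94, 1, 2, 7, 4, 6, 5, 3] cursor@1
After 2 (next): list=[94, 1, 2, 7, 4, 6, 5, 3] cursor@2
After 3 (next): list=[94, 1, 2, 7, 4, 6, 5, 3] cursor@7
After 4 (prev): list=[94, 1, 2, 7, 4, 6, 5, 3] cursor@2
After 5 (prev): list=[94, 1, 2, 7, 4, 6, 5, 3] cursor@1
After 6 (insert_before(61)): list=[94, 61, 1, 2, 7, 4, 6, 5, 3] cursor@1
After 7 (insert_before(62)): list=[94, 61, 62, 1, 2, 7, 4, 6, 5, 3] cursor@1
After 8 (delete_current): list=[94, 61, 62, 2, 7, 4, 6, 5, 3] cursor@2

Answer: 94 61 62 2 7 4 6 5 3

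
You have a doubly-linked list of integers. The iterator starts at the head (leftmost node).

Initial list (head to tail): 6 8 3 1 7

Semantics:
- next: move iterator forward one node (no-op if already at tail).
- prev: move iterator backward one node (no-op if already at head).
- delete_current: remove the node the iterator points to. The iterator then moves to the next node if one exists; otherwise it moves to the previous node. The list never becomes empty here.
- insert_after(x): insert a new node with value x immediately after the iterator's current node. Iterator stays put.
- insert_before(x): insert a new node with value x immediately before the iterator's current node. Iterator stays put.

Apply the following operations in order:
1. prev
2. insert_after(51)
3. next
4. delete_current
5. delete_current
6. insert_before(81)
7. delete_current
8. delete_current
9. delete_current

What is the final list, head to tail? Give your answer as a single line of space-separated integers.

After 1 (prev): list=[6, 8, 3, 1, 7] cursor@6
After 2 (insert_after(51)): list=[6, 51, 8, 3, 1, 7] cursor@6
After 3 (next): list=[6, 51, 8, 3, 1, 7] cursor@51
After 4 (delete_current): list=[6, 8, 3, 1, 7] cursor@8
After 5 (delete_current): list=[6, 3, 1, 7] cursor@3
After 6 (insert_before(81)): list=[6, 81, 3, 1, 7] cursor@3
After 7 (delete_current): list=[6, 81, 1, 7] cursor@1
After 8 (delete_current): list=[6, 81, 7] cursor@7
After 9 (delete_current): list=[6, 81] cursor@81

Answer: 6 81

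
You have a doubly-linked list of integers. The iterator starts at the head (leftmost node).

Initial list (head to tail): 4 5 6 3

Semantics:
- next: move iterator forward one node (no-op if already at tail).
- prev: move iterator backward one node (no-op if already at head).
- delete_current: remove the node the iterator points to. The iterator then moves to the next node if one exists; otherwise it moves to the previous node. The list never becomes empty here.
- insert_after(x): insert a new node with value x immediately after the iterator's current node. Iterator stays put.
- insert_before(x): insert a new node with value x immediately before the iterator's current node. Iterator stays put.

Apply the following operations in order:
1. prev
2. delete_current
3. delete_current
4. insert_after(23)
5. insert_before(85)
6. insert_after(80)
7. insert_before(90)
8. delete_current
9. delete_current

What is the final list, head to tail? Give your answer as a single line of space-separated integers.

Answer: 85 90 23 3

Derivation:
After 1 (prev): list=[4, 5, 6, 3] cursor@4
After 2 (delete_current): list=[5, 6, 3] cursor@5
After 3 (delete_current): list=[6, 3] cursor@6
After 4 (insert_after(23)): list=[6, 23, 3] cursor@6
After 5 (insert_before(85)): list=[85, 6, 23, 3] cursor@6
After 6 (insert_after(80)): list=[85, 6, 80, 23, 3] cursor@6
After 7 (insert_before(90)): list=[85, 90, 6, 80, 23, 3] cursor@6
After 8 (delete_current): list=[85, 90, 80, 23, 3] cursor@80
After 9 (delete_current): list=[85, 90, 23, 3] cursor@23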